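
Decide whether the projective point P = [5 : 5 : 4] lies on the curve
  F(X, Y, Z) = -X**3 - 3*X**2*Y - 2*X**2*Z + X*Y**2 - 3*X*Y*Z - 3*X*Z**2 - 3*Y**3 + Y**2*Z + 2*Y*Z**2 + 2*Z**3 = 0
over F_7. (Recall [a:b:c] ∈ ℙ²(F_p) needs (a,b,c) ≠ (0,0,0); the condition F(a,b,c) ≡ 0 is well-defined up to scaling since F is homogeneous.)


F(5,5,4) ≡ 4 (mod 7); P is NOT on the curve.

Evaluate F(5, 5, 4) term-by-term (mod 7).
  -X**3 ↦ -1·125·1·1 = -125
  -3*X**2*Y ↦ -3·25·5·1 = -375
  -2*X**2*Z ↦ -2·25·1·4 = -200
  X*Y**2 ↦ 1·5·25·1 = 125
  -3*X*Y*Z ↦ -3·5·5·4 = -300
  -3*X*Z**2 ↦ -3·5·1·16 = -240
  -3*Y**3 ↦ -3·1·125·1 = -375
  Y**2*Z ↦ 1·1·25·4 = 100
  2*Y*Z**2 ↦ 2·1·5·16 = 160
  2*Z**3 ↦ 2·1·1·64 = 128
Sum: F(5, 5, 4) = (-125) + (-375) + (-200) + (125) + (-300) + (-240) + (-375) + (100) + (160) + (128) = -1102.
Reducing mod 7: -1102 ≡ 4 (mod 7).
Since F(a, b, c) ≡ 4 ≠ 0 (mod 7), P does NOT lie on the curve.


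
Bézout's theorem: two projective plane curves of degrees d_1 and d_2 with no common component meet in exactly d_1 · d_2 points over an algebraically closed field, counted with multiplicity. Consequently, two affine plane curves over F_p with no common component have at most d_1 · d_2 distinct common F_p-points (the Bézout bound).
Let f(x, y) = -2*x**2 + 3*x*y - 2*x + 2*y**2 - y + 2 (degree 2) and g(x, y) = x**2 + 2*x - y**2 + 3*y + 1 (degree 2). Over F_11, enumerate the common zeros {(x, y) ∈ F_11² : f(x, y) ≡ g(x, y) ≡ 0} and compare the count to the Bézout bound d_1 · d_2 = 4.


Common zeros: {(7, 1)}; count = 1; Bézout bound = 4.

deg(f) = 2, deg(g) = 2, so Bézout bound = 4.
Scan x ∈ F_11. For each x, list the y ∈ F_11 with f(x, y) ≡ 0 and those with g(x, y) ≡ 0 (mod 11); the common zeros in that column are the intersection.
  x = 0: f ≡ 0 at y ∈ ∅; g ≡ 0 at y ∈ ∅; common: ∅.
  x = 1: f ≡ 0 at y ∈ {3, 7}; g ≡ 0 at y ∈ {4, 10}; common: ∅.
  x = 2: f ≡ 0 at y ∈ ∅; g ≡ 0 at y ∈ {1, 2}; common: ∅.
  x = 3: f ≡ 0 at y ∈ {0, 7}; g ≡ 0 at y ∈ ∅; common: ∅.
  x = 4: f ≡ 0 at y ∈ ∅; g ≡ 0 at y ∈ ∅; common: ∅.
  x = 5: f ≡ 0 at y ∈ {2}; g ≡ 0 at y ∈ ∅; common: ∅.
  x = 6: f ≡ 0 at y ∈ ∅; g ≡ 0 at y ∈ ∅; common: ∅.
  x = 7: f ≡ 0 at y ∈ {0, 1}; g ≡ 0 at y ∈ {1, 2}; common: {1}.
  x = 8: f ≡ 0 at y ∈ {2, 3}; g ≡ 0 at y ∈ {4, 10}; common: ∅.
  x = 9: f ≡ 0 at y ∈ ∅; g ≡ 0 at y ∈ ∅; common: ∅.
  x = 10: f ≡ 0 at y ∈ {1}; g ≡ 0 at y ∈ {0, 3}; common: ∅.
Collecting: common zeros = {(7, 1)}, so the count is 1.
Comparison with the Bézout bound: 1 ≤ 4 = deg(f)·deg(g), as expected for curves with no common component (the affine F_11-count falls short of the bound because intersections may lie at infinity, over extension fields, or carry multiplicity).


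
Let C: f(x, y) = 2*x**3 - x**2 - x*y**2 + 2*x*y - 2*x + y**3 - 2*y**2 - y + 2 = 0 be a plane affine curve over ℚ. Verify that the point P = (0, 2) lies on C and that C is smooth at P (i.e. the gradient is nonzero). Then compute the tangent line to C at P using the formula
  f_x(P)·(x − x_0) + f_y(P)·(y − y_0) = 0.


Tangent line at P: -2*x + 3*y - 6 = 0.

Step 1: f(0, 2) = 0, so P lies on C.
Step 2: partial derivatives
  f_x(x, y) = 6*x**2 - 2*x - y**2 + 2*y - 2, f_y(x, y) = -2*x*y + 2*x + 3*y**2 - 4*y - 1.
  f_x(P) = -2, f_y(P) = 3 (gradient nonzero, so P is smooth).
Step 3: tangent line at P: -2·(x − 0) + 3·(y − 2) = 0.
Expanding: -2*x + 3*y - 6 = 0.


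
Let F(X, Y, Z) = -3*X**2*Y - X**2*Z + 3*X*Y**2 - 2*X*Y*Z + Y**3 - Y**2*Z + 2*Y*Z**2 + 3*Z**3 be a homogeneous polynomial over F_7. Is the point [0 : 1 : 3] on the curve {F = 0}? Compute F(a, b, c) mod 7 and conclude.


F(0,1,3) ≡ 6 (mod 7); P is NOT on the curve.

Evaluate F(0, 1, 3) term-by-term (mod 7).
  -3*X**2*Y ↦ -3·0·1·1 = 0
  -X**2*Z ↦ -1·0·1·3 = 0
  3*X*Y**2 ↦ 3·0·1·1 = 0
  -2*X*Y*Z ↦ -2·0·1·3 = 0
  Y**3 ↦ 1·1·1·1 = 1
  -Y**2*Z ↦ -1·1·1·3 = -3
  2*Y*Z**2 ↦ 2·1·1·9 = 18
  3*Z**3 ↦ 3·1·1·27 = 81
Sum: F(0, 1, 3) = (0) + (0) + (0) + (0) + (1) + (-3) + (18) + (81) = 97.
Reducing mod 7: 97 ≡ 6 (mod 7).
Since F(a, b, c) ≡ 6 ≠ 0 (mod 7), P does NOT lie on the curve.


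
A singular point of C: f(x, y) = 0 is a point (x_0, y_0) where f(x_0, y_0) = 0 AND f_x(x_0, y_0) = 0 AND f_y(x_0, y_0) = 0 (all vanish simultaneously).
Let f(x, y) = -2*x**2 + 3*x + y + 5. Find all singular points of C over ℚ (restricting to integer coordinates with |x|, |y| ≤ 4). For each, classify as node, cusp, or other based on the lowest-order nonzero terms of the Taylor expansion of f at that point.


No singular points in the scanned grid; C is smooth there.

Compute partial derivatives:
  f_x = 3 - 4*x.
  f_y = 1.
f_y = 1 is a nonzero constant, so f_y never vanishes: no point (x, y) can satisfy f = f_x = f_y = 0. In particular no (x, y) ∈ {−4, ..., 4}² is singular; the curve is smooth.


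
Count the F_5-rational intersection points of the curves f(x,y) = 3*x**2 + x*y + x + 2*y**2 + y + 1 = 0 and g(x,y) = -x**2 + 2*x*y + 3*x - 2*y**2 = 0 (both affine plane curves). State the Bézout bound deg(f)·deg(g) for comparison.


Common zeros: ∅; count = 0; Bézout bound = 4.

deg(f) = 2, deg(g) = 2, so Bézout bound = 4.
Scan x ∈ F_5. For each x, list the y ∈ F_5 with f(x, y) ≡ 0 and those with g(x, y) ≡ 0 (mod 5); the common zeros in that column are the intersection.
  x = 0: f ≡ 0 at y ∈ ∅; g ≡ 0 at y ∈ {0}; common: ∅.
  x = 1: f ≡ 0 at y ∈ {0, 4}; g ≡ 0 at y ∈ {3}; common: ∅.
  x = 2: f ≡ 0 at y ∈ {0, 1}; g ≡ 0 at y ∈ ∅; common: ∅.
  x = 3: f ≡ 0 at y ∈ ∅; g ≡ 0 at y ∈ {0, 3}; common: ∅.
  x = 4: f ≡ 0 at y ∈ {1, 4}; g ≡ 0 at y ∈ ∅; common: ∅.
Collecting: common zeros = ∅, so the count is 0.
Comparison with the Bézout bound: 0 ≤ 4 = deg(f)·deg(g), as expected for curves with no common component (the affine F_5-count falls short of the bound because intersections may lie at infinity, over extension fields, or carry multiplicity).


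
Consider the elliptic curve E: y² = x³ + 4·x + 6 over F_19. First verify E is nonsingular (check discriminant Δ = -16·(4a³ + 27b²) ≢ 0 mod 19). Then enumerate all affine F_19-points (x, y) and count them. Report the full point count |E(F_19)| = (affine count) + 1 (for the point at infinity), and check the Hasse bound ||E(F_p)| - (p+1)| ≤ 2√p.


Affine points = {(0, 5), (0, 14), (1, 7), (1, 12), (3, 8), (3, 11), (7, 4), (7, 15), (9, 7), (9, 12), (10, 1), (10, 18), (16, 9), (16, 10), (17, 3), (17, 16), (18, 1), (18, 18)}; affine count = 18; |E(F_19)| = 19.

Discriminant check: Δ ∝ 4a³ + 27b² = 4·4³ + 27·6² = 4·64 + 27·36 ≡ 12 (mod 19). Nonzero ⇒ E is nonsingular.
For each x ∈ F_19, compute rhs = x³ + 4·x + 6 mod 19, then count y ∈ F_19 with y² ≡ rhs.
  x = 0: rhs = 6, matching y values: 5, 14 (2 points).
  x = 1: rhs = 11, matching y values: 7, 12 (2 points).
  x = 2: rhs = 3, matching y values: none (0 points).
  x = 3: rhs = 7, matching y values: 8, 11 (2 points).
  x = 4: rhs = 10, matching y values: none (0 points).
  x = 5: rhs = 18, matching y values: none (0 points).
  x = 6: rhs = 18, matching y values: none (0 points).
  x = 7: rhs = 16, matching y values: 4, 15 (2 points).
  x = 8: rhs = 18, matching y values: none (0 points).
  x = 9: rhs = 11, matching y values: 7, 12 (2 points).
  x = 10: rhs = 1, matching y values: 1, 18 (2 points).
  x = 11: rhs = 13, matching y values: none (0 points).
  x = 12: rhs = 15, matching y values: none (0 points).
  x = 13: rhs = 13, matching y values: none (0 points).
  x = 14: rhs = 13, matching y values: none (0 points).
  x = 15: rhs = 2, matching y values: none (0 points).
  x = 16: rhs = 5, matching y values: 9, 10 (2 points).
  x = 17: rhs = 9, matching y values: 3, 16 (2 points).
  x = 18: rhs = 1, matching y values: 1, 18 (2 points).
Total affine count: 18.
Full point count |E(F_19)| = 18 + 1 = 19.
Hasse bound: |19 − (19+1)| = |-1| = 1 ≤ 2√19 ≈ 8.7178 ✓.


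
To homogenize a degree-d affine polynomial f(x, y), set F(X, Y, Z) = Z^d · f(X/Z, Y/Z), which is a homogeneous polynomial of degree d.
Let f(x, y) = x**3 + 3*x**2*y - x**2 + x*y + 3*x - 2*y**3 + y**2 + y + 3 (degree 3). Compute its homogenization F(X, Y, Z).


F(X, Y, Z) = X**3 + 3*X**2*Y - X**2*Z + X*Y*Z + 3*X*Z**2 - 2*Y**3 + Y**2*Z + Y*Z**2 + 3*Z**3

deg(f) = 3.
Substitute x = X/Z, y = Y/Z into f, then multiply by Z^3.
  monomial 1·x^3·y^0 ↦ 1·X^3·Y^0·Z^0.
  monomial 3·x^2·y^1 ↦ 3·X^2·Y^1·Z^0.
  monomial -1·x^2·y^0 ↦ -1·X^2·Y^0·Z^1.
  monomial 1·x^1·y^1 ↦ 1·X^1·Y^1·Z^1.
  monomial 3·x^1·y^0 ↦ 3·X^1·Y^0·Z^2.
  monomial -2·x^0·y^3 ↦ -2·X^0·Y^3·Z^0.
  monomial 1·x^0·y^2 ↦ 1·X^0·Y^2·Z^1.
  monomial 1·x^0·y^1 ↦ 1·X^0·Y^1·Z^2.
  monomial 3·x^0·y^0 ↦ 3·X^0·Y^0·Z^3.
Collecting: F(X, Y, Z) = X**3 + 3*X**2*Y - X**2*Z + X*Y*Z + 3*X*Z**2 - 2*Y**3 + Y**2*Z + Y*Z**2 + 3*Z**3.


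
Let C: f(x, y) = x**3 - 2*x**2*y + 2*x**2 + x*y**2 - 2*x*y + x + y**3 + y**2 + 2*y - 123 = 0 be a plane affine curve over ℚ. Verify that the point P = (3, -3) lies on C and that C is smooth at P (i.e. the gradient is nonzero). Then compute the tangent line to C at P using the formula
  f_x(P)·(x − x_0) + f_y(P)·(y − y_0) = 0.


Tangent line at P: 91*x - 19*y - 330 = 0.

Step 1: f(3, -3) = 0, so P lies on C.
Step 2: partial derivatives
  f_x(x, y) = 3*x**2 - 4*x*y + 4*x + y**2 - 2*y + 1, f_y(x, y) = -2*x**2 + 2*x*y - 2*x + 3*y**2 + 2*y + 2.
  f_x(P) = 91, f_y(P) = -19 (gradient nonzero, so P is smooth).
Step 3: tangent line at P: 91·(x − 3) + -19·(y − -3) = 0.
Expanding: 91*x - 19*y - 330 = 0.


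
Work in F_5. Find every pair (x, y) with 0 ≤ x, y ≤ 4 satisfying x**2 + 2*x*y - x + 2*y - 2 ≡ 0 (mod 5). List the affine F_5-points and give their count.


Affine F_5-points: {(0, 1), (1, 3), (2, 0), (3, 2), (4, 0), (4, 1), (4, 2), (4, 3), (4, 4)}; count = 9.

For each of the 25 pairs (x, y) ∈ F_5², evaluate f(x, y) mod 5. Record the zeros.
  x = 0: [0↦3, 1↦0, 2↦2, 3↦4, 4↦1]  zeros at y ∈ {1}
  x = 1: [0↦3, 1↦2, 2↦1, 3↦0, 4↦4]  zeros at y ∈ {3}
  x = 2: [0↦0, 1↦1, 2↦2, 3↦3, 4↦4]  zeros at y ∈ {0}
  x = 3: [0↦4, 1↦2, 2↦0, 3↦3, 4↦1]  zeros at y ∈ {2}
  x = 4: [0↦0, 1↦0, 2↦0, 3↦0, 4↦0]  zeros at y ∈ {0, 1, 2, 3, 4}
Collecting zeros: affine points = {(0, 1), (1, 3), (2, 0), (3, 2), (4, 0), (4, 1), (4, 2), (4, 3), (4, 4)}.
Total count |C(F_5)_aff| = 9.


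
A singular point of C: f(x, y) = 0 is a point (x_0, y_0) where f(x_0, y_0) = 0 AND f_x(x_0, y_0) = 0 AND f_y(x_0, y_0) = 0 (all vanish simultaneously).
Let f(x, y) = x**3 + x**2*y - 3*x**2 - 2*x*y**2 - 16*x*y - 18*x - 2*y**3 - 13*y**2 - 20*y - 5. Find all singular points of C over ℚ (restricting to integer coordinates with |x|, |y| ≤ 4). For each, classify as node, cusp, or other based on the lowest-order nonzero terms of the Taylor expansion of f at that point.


Singular points: {(2, -3)}; classification: cusp.

Compute partial derivatives:
  f_x = 3*x**2 + 2*x*y - 6*x - 2*y**2 - 16*y - 18.
  f_y = x**2 - 4*x*y - 16*x - 6*y**2 - 26*y - 20.
Scan x_0 ∈ {−4, ..., 4}. For each x_0, f_y(x_0, y) is a polynomial in y; find its integer roots y ∈ {−4, ..., 4}, then test f_x and f at those candidates.
  x = -4: f_y(-4, y) = -6*y**2 - 10*y + 60; no integer root y with |y| ≤ 4.
  x = -3: f_y(-3, y) = -6*y**2 - 14*y + 37; no integer root y with |y| ≤ 4.
  x = -2: f_y(-2, y) = -6*y**2 - 18*y + 16; no integer root y with |y| ≤ 4.
  x = -1: f_y(-1, y) = -6*y**2 - 22*y - 3; no integer root y with |y| ≤ 4.
  x = 0: f_y(0, y) = -6*y**2 - 26*y - 20; vanishes at y ∈ {-1}. (0, -1): f_x = -4 ≠ 0.
  x = 1: f_y(1, y) = -6*y**2 - 30*y - 35; no integer root y with |y| ≤ 4.
  x = 2: f_y(2, y) = -6*y**2 - 34*y - 48; vanishes at y ∈ {-3}. (2, -3): f_x = 0, f = 0 — SINGULAR.
  x = 3: f_y(3, y) = -6*y**2 - 38*y - 59; no integer root y with |y| ≤ 4.
  x = 4: f_y(4, y) = -6*y**2 - 42*y - 68; no integer root y with |y| ≤ 4.
Only singular point on the grid: (2, -3).
Classify: substitute x = 2 + u, y = -3 + v and expand: f = u**3 + u**2*v - 2*u*v**2 - 2*v**3 + v**2.
No constant or linear terms (consistent with a singular point). Quadratic part: v**2. Cubic part: u**3 + u**2*v - 2*u*v**2 - 2*v**3.
The quadratic part v**2 is a perfect square, so there is a single (double) tangent line v = 0, i.e. y = -3. Restricting the cubic part to that line (v = 0) leaves u**3 ≠ 0, so f is not divisible by v and the branch is v² ≈ -u**3 to lowest order — this is a cusp.
Classification: cusp.


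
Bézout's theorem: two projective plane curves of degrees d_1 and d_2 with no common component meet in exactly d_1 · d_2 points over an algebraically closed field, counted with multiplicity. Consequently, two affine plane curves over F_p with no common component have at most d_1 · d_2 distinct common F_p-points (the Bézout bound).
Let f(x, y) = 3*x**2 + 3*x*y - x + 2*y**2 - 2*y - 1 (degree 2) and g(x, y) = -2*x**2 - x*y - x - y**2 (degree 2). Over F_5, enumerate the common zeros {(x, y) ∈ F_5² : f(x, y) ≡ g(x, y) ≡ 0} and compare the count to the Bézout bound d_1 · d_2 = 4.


Common zeros: ∅; count = 0; Bézout bound = 4.

deg(f) = 2, deg(g) = 2, so Bézout bound = 4.
Scan x ∈ F_5. For each x, list the y ∈ F_5 with f(x, y) ≡ 0 and those with g(x, y) ≡ 0 (mod 5); the common zeros in that column are the intersection.
  x = 0: f ≡ 0 at y ∈ ∅; g ≡ 0 at y ∈ {0}; common: ∅.
  x = 1: f ≡ 0 at y ∈ ∅; g ≡ 0 at y ∈ {1, 3}; common: ∅.
  x = 2: f ≡ 0 at y ∈ {1, 2}; g ≡ 0 at y ∈ {0, 3}; common: ∅.
  x = 3: f ≡ 0 at y ∈ {2}; g ≡ 0 at y ∈ {1}; common: ∅.
  x = 4: f ≡ 0 at y ∈ {1, 4}; g ≡ 0 at y ∈ ∅; common: ∅.
Collecting: common zeros = ∅, so the count is 0.
Comparison with the Bézout bound: 0 ≤ 4 = deg(f)·deg(g), as expected for curves with no common component (the affine F_5-count falls short of the bound because intersections may lie at infinity, over extension fields, or carry multiplicity).


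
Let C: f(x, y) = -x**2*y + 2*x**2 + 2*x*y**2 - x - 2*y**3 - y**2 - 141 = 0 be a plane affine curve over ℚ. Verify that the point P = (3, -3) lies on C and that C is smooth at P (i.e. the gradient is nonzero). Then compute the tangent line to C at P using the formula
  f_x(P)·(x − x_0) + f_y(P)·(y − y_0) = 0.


Tangent line at P: 47*x - 93*y - 420 = 0.

Step 1: f(3, -3) = 0, so P lies on C.
Step 2: partial derivatives
  f_x(x, y) = -2*x*y + 4*x + 2*y**2 - 1, f_y(x, y) = -x**2 + 4*x*y - 6*y**2 - 2*y.
  f_x(P) = 47, f_y(P) = -93 (gradient nonzero, so P is smooth).
Step 3: tangent line at P: 47·(x − 3) + -93·(y − -3) = 0.
Expanding: 47*x - 93*y - 420 = 0.


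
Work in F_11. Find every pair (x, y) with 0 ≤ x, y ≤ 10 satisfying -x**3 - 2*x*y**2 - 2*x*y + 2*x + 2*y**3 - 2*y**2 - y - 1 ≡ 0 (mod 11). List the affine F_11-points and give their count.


Affine F_11-points: {(1, 0), (2, 7), (3, 0), (4, 2), (7, 0), (9, 2), (9, 9), (9, 10), (10, 3), (10, 5)}; count = 10.

For each of the 121 pairs (x, y) ∈ F_11², evaluate f(x, y) mod 11. Record the zeros.
  x = 0: [0↦10, 1↦9, 2↦5, 3↦10, 4↦3, 5↦7, 6↦1, 7↦8, 8↦7, 9↦10, 10↦7]  zeros at y ∈ ∅
  x = 1: [0↦0, 1↦6, 2↦5, 3↦9, 4↦8, 5↦3, 6↦6, 7↦7, 8↦7, 9↦7, 10↦8]  zeros at y ∈ {0}
  x = 2: [0↦6, 1↦8, 2↦10, 3↦2, 4↦7, 5↦4, 6↦5, 7↦0, 8↦1, 9↦9, 10↦3]  zeros at y ∈ {7}
  x = 3: [0↦0, 1↦9, 2↦3, 3↦5, 4↦5, 5↦4, 6↦3, 7↦3, 8↦5, 9↦10, 10↦8]  zeros at y ∈ {0}
  x = 4: [0↦9, 1↦3, 2↦0, 3↦1, 4↦7, 5↦8, 6↦5, 7↦10, 8↦2, 9↦4, 10↦6]  zeros at y ∈ {2}
  x = 5: [0↦5, 1↦6, 2↦6, 3↦6, 4↦7, 5↦10, 6↦5, 7↦4, 8↦8, 9↦7, 10↦2]  zeros at y ∈ ∅
  x = 6: [0↦4, 1↦1, 2↦4, 3↦3, 4↦10, 5↦4, 6↦8, 7↦1, 8↦6, 9↦2, 10↦1]  zeros at y ∈ ∅
  x = 7: [0↦0, 1↦4, 2↦10, 3↦8, 4↦10, 5↦6, 6↦8, 7↦6, 8↦1, 9↦5, 10↦8]  zeros at y ∈ {0}
  x = 8: [0↦9, 1↦9, 2↦7, 3↦4, 4↦1, 5↦10, 6↦10, 7↦2, 8↦9, 9↦10, 10↦6]  zeros at y ∈ ∅
  x = 9: [0↦3, 1↦10, 2↦0, 3↦7, 4↦10, 5↦10, 6↦8, 7↦5, 8↦2, 9↦0, 10↦0]  zeros at y ∈ {2, 9, 10}
  x = 10: [0↦9, 1↦1, 2↦5, 3↦0, 4↦9, 5↦0, 6↦7, 7↦9, 8↦7, 9↦2, 10↦6]  zeros at y ∈ {3, 5}
Collecting zeros: affine points = {(1, 0), (2, 7), (3, 0), (4, 2), (7, 0), (9, 2), (9, 9), (9, 10), (10, 3), (10, 5)}.
Total count |C(F_11)_aff| = 10.


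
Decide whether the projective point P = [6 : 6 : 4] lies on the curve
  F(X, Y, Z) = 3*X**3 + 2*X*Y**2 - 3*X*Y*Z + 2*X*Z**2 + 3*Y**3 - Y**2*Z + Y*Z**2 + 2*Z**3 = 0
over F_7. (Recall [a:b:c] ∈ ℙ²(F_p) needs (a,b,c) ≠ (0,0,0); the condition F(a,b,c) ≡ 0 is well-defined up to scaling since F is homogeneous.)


F(6,6,4) ≡ 0 (mod 7); P is on the curve.

Evaluate F(6, 6, 4) term-by-term (mod 7).
  3*X**3 ↦ 3·216·1·1 = 648
  2*X*Y**2 ↦ 2·6·36·1 = 432
  -3*X*Y*Z ↦ -3·6·6·4 = -432
  2*X*Z**2 ↦ 2·6·1·16 = 192
  3*Y**3 ↦ 3·1·216·1 = 648
  -Y**2*Z ↦ -1·1·36·4 = -144
  Y*Z**2 ↦ 1·1·6·16 = 96
  2*Z**3 ↦ 2·1·1·64 = 128
Sum: F(6, 6, 4) = (648) + (432) + (-432) + (192) + (648) + (-144) + (96) + (128) = 1568.
Reducing mod 7: 1568 ≡ 0 (mod 7).
Since F(a, b, c) ≡ 0 (mod 7), P lies on the curve.


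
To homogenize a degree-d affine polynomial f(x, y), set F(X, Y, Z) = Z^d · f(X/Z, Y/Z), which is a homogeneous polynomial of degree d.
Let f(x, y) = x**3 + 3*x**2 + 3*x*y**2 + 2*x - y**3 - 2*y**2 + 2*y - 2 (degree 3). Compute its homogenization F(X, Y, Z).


F(X, Y, Z) = X**3 + 3*X**2*Z + 3*X*Y**2 + 2*X*Z**2 - Y**3 - 2*Y**2*Z + 2*Y*Z**2 - 2*Z**3

deg(f) = 3.
Substitute x = X/Z, y = Y/Z into f, then multiply by Z^3.
  monomial 1·x^3·y^0 ↦ 1·X^3·Y^0·Z^0.
  monomial 3·x^2·y^0 ↦ 3·X^2·Y^0·Z^1.
  monomial 3·x^1·y^2 ↦ 3·X^1·Y^2·Z^0.
  monomial 2·x^1·y^0 ↦ 2·X^1·Y^0·Z^2.
  monomial -1·x^0·y^3 ↦ -1·X^0·Y^3·Z^0.
  monomial -2·x^0·y^2 ↦ -2·X^0·Y^2·Z^1.
  monomial 2·x^0·y^1 ↦ 2·X^0·Y^1·Z^2.
  monomial -2·x^0·y^0 ↦ -2·X^0·Y^0·Z^3.
Collecting: F(X, Y, Z) = X**3 + 3*X**2*Z + 3*X*Y**2 + 2*X*Z**2 - Y**3 - 2*Y**2*Z + 2*Y*Z**2 - 2*Z**3.


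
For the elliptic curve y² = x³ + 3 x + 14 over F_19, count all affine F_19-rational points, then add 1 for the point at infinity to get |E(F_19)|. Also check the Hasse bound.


Affine points = {(2, 3), (2, 16), (6, 1), (6, 18), (7, 6), (7, 13), (12, 7), (12, 12), (14, 8), (14, 11), (16, 4), (16, 15), (17, 0)}; affine count = 13; |E(F_19)| = 14.

Discriminant check: Δ ∝ 4a³ + 27b² = 4·3³ + 27·14² = 4·27 + 27·196 ≡ 4 (mod 19). Nonzero ⇒ E is nonsingular.
For each x ∈ F_19, compute rhs = x³ + 3·x + 14 mod 19, then count y ∈ F_19 with y² ≡ rhs.
  x = 0: rhs = 14, matching y values: none (0 points).
  x = 1: rhs = 18, matching y values: none (0 points).
  x = 2: rhs = 9, matching y values: 3, 16 (2 points).
  x = 3: rhs = 12, matching y values: none (0 points).
  x = 4: rhs = 14, matching y values: none (0 points).
  x = 5: rhs = 2, matching y values: none (0 points).
  x = 6: rhs = 1, matching y values: 1, 18 (2 points).
  x = 7: rhs = 17, matching y values: 6, 13 (2 points).
  x = 8: rhs = 18, matching y values: none (0 points).
  x = 9: rhs = 10, matching y values: none (0 points).
  x = 10: rhs = 18, matching y values: none (0 points).
  x = 11: rhs = 10, matching y values: none (0 points).
  x = 12: rhs = 11, matching y values: 7, 12 (2 points).
  x = 13: rhs = 8, matching y values: none (0 points).
  x = 14: rhs = 7, matching y values: 8, 11 (2 points).
  x = 15: rhs = 14, matching y values: none (0 points).
  x = 16: rhs = 16, matching y values: 4, 15 (2 points).
  x = 17: rhs = 0, matching y values: 0 (1 points).
  x = 18: rhs = 10, matching y values: none (0 points).
Total affine count: 13.
Full point count |E(F_19)| = 13 + 1 = 14.
Hasse bound: |14 − (19+1)| = |-6| = 6 ≤ 2√19 ≈ 8.7178 ✓.


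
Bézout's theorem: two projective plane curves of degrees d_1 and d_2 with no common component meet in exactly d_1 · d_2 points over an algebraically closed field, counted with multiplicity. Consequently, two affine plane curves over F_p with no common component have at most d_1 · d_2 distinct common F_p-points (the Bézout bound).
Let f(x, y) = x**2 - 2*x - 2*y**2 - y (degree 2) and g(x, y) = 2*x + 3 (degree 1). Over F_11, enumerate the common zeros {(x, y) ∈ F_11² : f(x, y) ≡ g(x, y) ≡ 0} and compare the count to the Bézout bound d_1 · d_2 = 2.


Common zeros: ∅; count = 0; Bézout bound = 2.

deg(f) = 2, deg(g) = 1, so Bézout bound = 2.
Scan x ∈ F_11. For each x, list the y ∈ F_11 with f(x, y) ≡ 0 and those with g(x, y) ≡ 0 (mod 11); the common zeros in that column are the intersection.
  x = 0: f ≡ 0 at y ∈ {0, 5}; g ≡ 0 at y ∈ ∅; common: ∅.
  x = 1: f ≡ 0 at y ∈ {2, 3}; g ≡ 0 at y ∈ ∅; common: ∅.
  x = 2: f ≡ 0 at y ∈ {0, 5}; g ≡ 0 at y ∈ ∅; common: ∅.
  x = 3: f ≡ 0 at y ∈ {1, 4}; g ≡ 0 at y ∈ ∅; common: ∅.
  x = 4: f ≡ 0 at y ∈ ∅; g ≡ 0 at y ∈ {0, 1, 2, 3, 4, 5, 6, 7, 8, 9, 10}; common: ∅.
  x = 5: f ≡ 0 at y ∈ {8}; g ≡ 0 at y ∈ ∅; common: ∅.
  x = 6: f ≡ 0 at y ∈ ∅; g ≡ 0 at y ∈ ∅; common: ∅.
  x = 7: f ≡ 0 at y ∈ ∅; g ≡ 0 at y ∈ ∅; common: ∅.
  x = 8: f ≡ 0 at y ∈ {8}; g ≡ 0 at y ∈ ∅; common: ∅.
  x = 9: f ≡ 0 at y ∈ ∅; g ≡ 0 at y ∈ ∅; common: ∅.
  x = 10: f ≡ 0 at y ∈ {1, 4}; g ≡ 0 at y ∈ ∅; common: ∅.
Collecting: common zeros = ∅, so the count is 0.
Comparison with the Bézout bound: 0 ≤ 2 = deg(f)·deg(g), as expected for curves with no common component (the affine F_11-count falls short of the bound because intersections may lie at infinity, over extension fields, or carry multiplicity).


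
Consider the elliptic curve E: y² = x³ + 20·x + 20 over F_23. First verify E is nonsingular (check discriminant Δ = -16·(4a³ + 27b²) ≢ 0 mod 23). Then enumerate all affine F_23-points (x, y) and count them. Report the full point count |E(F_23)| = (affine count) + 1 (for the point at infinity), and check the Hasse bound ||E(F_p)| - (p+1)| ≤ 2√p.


Affine points = {(1, 8), (1, 15), (4, 7), (4, 16), (8, 5), (8, 18), (9, 3), (9, 20), (10, 1), (10, 22), (13, 4), (13, 19), (14, 10), (14, 13), (17, 11), (17, 12), (18, 5), (18, 18), (20, 5), (20, 18), (21, 8), (21, 15)}; affine count = 22; |E(F_23)| = 23.

Discriminant check: Δ ∝ 4a³ + 27b² = 4·20³ + 27·20² = 4·8000 + 27·400 ≡ 20 (mod 23). Nonzero ⇒ E is nonsingular.
For each x ∈ F_23, compute rhs = x³ + 20·x + 20 mod 23, then count y ∈ F_23 with y² ≡ rhs.
  x = 0: rhs = 20, matching y values: none (0 points).
  x = 1: rhs = 18, matching y values: 8, 15 (2 points).
  x = 2: rhs = 22, matching y values: none (0 points).
  x = 3: rhs = 15, matching y values: none (0 points).
  x = 4: rhs = 3, matching y values: 7, 16 (2 points).
  x = 5: rhs = 15, matching y values: none (0 points).
  x = 6: rhs = 11, matching y values: none (0 points).
  x = 7: rhs = 20, matching y values: none (0 points).
  x = 8: rhs = 2, matching y values: 5, 18 (2 points).
  x = 9: rhs = 9, matching y values: 3, 20 (2 points).
  x = 10: rhs = 1, matching y values: 1, 22 (2 points).
  x = 11: rhs = 7, matching y values: none (0 points).
  x = 12: rhs = 10, matching y values: none (0 points).
  x = 13: rhs = 16, matching y values: 4, 19 (2 points).
  x = 14: rhs = 8, matching y values: 10, 13 (2 points).
  x = 15: rhs = 15, matching y values: none (0 points).
  x = 16: rhs = 20, matching y values: none (0 points).
  x = 17: rhs = 6, matching y values: 11, 12 (2 points).
  x = 18: rhs = 2, matching y values: 5, 18 (2 points).
  x = 19: rhs = 14, matching y values: none (0 points).
  x = 20: rhs = 2, matching y values: 5, 18 (2 points).
  x = 21: rhs = 18, matching y values: 8, 15 (2 points).
  x = 22: rhs = 22, matching y values: none (0 points).
Total affine count: 22.
Full point count |E(F_23)| = 22 + 1 = 23.
Hasse bound: |23 − (23+1)| = |-1| = 1 ≤ 2√23 ≈ 9.5917 ✓.


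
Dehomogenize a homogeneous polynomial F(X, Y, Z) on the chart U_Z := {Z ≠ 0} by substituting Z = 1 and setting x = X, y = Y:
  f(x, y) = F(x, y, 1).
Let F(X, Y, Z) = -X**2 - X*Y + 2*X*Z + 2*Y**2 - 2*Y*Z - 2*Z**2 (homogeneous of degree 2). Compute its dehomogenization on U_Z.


f(x, y) = -x**2 - x*y + 2*x + 2*y**2 - 2*y - 2

On U_Z we set Z = 1. Each monomial c·X^i·Y^j·Z^k in F becomes c·x^i·y^j·1^k = c·x^i·y^j.
Substituting Z = 1: F(X, Y, 1) = -x**2 - x*y + 2*x + 2*y**2 - 2*y - 2.
Note: deg(f) ≤ deg(F) = 2; strict inequality happens when F is divisible by Z (lost terms).


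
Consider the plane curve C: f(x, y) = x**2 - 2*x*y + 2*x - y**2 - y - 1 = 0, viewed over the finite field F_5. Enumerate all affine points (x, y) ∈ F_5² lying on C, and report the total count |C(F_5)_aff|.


Affine F_5-points: {(3, 4)}; count = 1.

For each of the 25 pairs (x, y) ∈ F_5², evaluate f(x, y) mod 5. Record the zeros.
  x = 0: [0↦4, 1↦2, 2↦3, 3↦2, 4↦4]  zeros at y ∈ ∅
  x = 1: [0↦2, 1↦3, 2↦2, 3↦4, 4↦4]  zeros at y ∈ ∅
  x = 2: [0↦2, 1↦1, 2↦3, 3↦3, 4↦1]  zeros at y ∈ ∅
  x = 3: [0↦4, 1↦1, 2↦1, 3↦4, 4↦0]  zeros at y ∈ {4}
  x = 4: [0↦3, 1↦3, 2↦1, 3↦2, 4↦1]  zeros at y ∈ ∅
Collecting zeros: affine points = {(3, 4)}.
Total count |C(F_5)_aff| = 1.


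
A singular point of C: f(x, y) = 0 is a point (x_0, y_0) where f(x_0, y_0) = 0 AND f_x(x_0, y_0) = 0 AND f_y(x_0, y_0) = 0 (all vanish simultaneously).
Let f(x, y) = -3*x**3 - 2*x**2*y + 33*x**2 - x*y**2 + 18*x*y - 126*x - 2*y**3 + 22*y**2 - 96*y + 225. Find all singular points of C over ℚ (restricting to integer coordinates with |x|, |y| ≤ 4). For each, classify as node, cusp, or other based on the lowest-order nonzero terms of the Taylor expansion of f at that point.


Singular points: {(3, 3)}; classification: cusp.

Compute partial derivatives:
  f_x = -9*x**2 - 4*x*y + 66*x - y**2 + 18*y - 126.
  f_y = -2*x**2 - 2*x*y + 18*x - 6*y**2 + 44*y - 96.
Scan x_0 ∈ {−4, ..., 4}. For each x_0, f_y(x_0, y) is a polynomial in y; find its integer roots y ∈ {−4, ..., 4}, then test f_x and f at those candidates.
  x = -4: f_y(-4, y) = -6*y**2 + 52*y - 200; no integer root y with |y| ≤ 4.
  x = -3: f_y(-3, y) = -6*y**2 + 50*y - 168; no integer root y with |y| ≤ 4.
  x = -2: f_y(-2, y) = -6*y**2 + 48*y - 140; no integer root y with |y| ≤ 4.
  x = -1: f_y(-1, y) = -6*y**2 + 46*y - 116; no integer root y with |y| ≤ 4.
  x = 0: f_y(0, y) = -6*y**2 + 44*y - 96; no integer root y with |y| ≤ 4.
  x = 1: f_y(1, y) = -6*y**2 + 42*y - 80; no integer root y with |y| ≤ 4.
  x = 2: f_y(2, y) = -6*y**2 + 40*y - 68; no integer root y with |y| ≤ 4.
  x = 3: f_y(3, y) = -6*y**2 + 38*y - 60; vanishes at y ∈ {3}. (3, 3): f_x = 0, f = 0 — SINGULAR.
  x = 4: f_y(4, y) = -6*y**2 + 36*y - 56; no integer root y with |y| ≤ 4.
Only singular point on the grid: (3, 3).
Classify: substitute x = 3 + u, y = 3 + v and expand: f = -3*u**3 - 2*u**2*v - u*v**2 - 2*v**3 + v**2.
No constant or linear terms (consistent with a singular point). Quadratic part: v**2. Cubic part: -3*u**3 - 2*u**2*v - u*v**2 - 2*v**3.
The quadratic part v**2 is a perfect square, so there is a single (double) tangent line v = 0, i.e. y = 3. Restricting the cubic part to that line (v = 0) leaves -3*u**3 ≠ 0, so f is not divisible by v and the branch is v² ≈ 3*u**3 to lowest order — this is a cusp.
Classification: cusp.


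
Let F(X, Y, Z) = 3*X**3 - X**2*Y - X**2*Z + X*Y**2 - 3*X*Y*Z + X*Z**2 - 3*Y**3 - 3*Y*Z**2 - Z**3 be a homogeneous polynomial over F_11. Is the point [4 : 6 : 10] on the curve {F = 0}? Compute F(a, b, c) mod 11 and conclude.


F(4,6,10) ≡ 8 (mod 11); P is NOT on the curve.

Evaluate F(4, 6, 10) term-by-term (mod 11).
  3*X**3 ↦ 3·64·1·1 = 192
  -X**2*Y ↦ -1·16·6·1 = -96
  -X**2*Z ↦ -1·16·1·10 = -160
  X*Y**2 ↦ 1·4·36·1 = 144
  -3*X*Y*Z ↦ -3·4·6·10 = -720
  X*Z**2 ↦ 1·4·1·100 = 400
  -3*Y**3 ↦ -3·1·216·1 = -648
  -3*Y*Z**2 ↦ -3·1·6·100 = -1800
  -Z**3 ↦ -1·1·1·1000 = -1000
Sum: F(4, 6, 10) = (192) + (-96) + (-160) + (144) + (-720) + (400) + (-648) + (-1800) + (-1000) = -3688.
Reducing mod 11: -3688 ≡ 8 (mod 11).
Since F(a, b, c) ≡ 8 ≠ 0 (mod 11), P does NOT lie on the curve.


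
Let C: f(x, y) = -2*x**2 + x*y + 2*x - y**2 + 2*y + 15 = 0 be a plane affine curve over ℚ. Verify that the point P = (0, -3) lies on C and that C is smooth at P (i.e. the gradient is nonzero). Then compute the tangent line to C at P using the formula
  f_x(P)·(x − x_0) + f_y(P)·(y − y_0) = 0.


Tangent line at P: -x + 8*y + 24 = 0.

Step 1: f(0, -3) = 0, so P lies on C.
Step 2: partial derivatives
  f_x(x, y) = -4*x + y + 2, f_y(x, y) = x - 2*y + 2.
  f_x(P) = -1, f_y(P) = 8 (gradient nonzero, so P is smooth).
Step 3: tangent line at P: -1·(x − 0) + 8·(y − -3) = 0.
Expanding: -x + 8*y + 24 = 0.


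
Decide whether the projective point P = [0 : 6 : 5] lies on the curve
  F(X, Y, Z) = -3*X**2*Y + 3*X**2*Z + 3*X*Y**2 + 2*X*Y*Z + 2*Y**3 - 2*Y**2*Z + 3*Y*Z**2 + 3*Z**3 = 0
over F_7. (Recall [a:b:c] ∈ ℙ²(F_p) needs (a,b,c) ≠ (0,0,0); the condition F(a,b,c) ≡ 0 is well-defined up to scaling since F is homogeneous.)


F(0,6,5) ≡ 1 (mod 7); P is NOT on the curve.

Evaluate F(0, 6, 5) term-by-term (mod 7).
  -3*X**2*Y ↦ -3·0·6·1 = 0
  3*X**2*Z ↦ 3·0·1·5 = 0
  3*X*Y**2 ↦ 3·0·36·1 = 0
  2*X*Y*Z ↦ 2·0·6·5 = 0
  2*Y**3 ↦ 2·1·216·1 = 432
  -2*Y**2*Z ↦ -2·1·36·5 = -360
  3*Y*Z**2 ↦ 3·1·6·25 = 450
  3*Z**3 ↦ 3·1·1·125 = 375
Sum: F(0, 6, 5) = (0) + (0) + (0) + (0) + (432) + (-360) + (450) + (375) = 897.
Reducing mod 7: 897 ≡ 1 (mod 7).
Since F(a, b, c) ≡ 1 ≠ 0 (mod 7), P does NOT lie on the curve.


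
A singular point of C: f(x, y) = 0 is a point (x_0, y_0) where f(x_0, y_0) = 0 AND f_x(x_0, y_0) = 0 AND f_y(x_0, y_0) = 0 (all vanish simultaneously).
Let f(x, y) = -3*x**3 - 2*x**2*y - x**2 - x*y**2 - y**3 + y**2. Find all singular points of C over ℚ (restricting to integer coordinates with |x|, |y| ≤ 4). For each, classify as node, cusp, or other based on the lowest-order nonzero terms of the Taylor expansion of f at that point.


Singular points: {(0, 0)}; classification: node.

Compute partial derivatives:
  f_x = -9*x**2 - 4*x*y - 2*x - y**2.
  f_y = -2*x**2 - 2*x*y - 3*y**2 + 2*y.
Scan x_0 ∈ {−4, ..., 4}. For each x_0, f_y(x_0, y) is a polynomial in y; find its integer roots y ∈ {−4, ..., 4}, then test f_x and f at those candidates.
  x = -4: f_y(-4, y) = -3*y**2 + 10*y - 32; no integer root y with |y| ≤ 4.
  x = -3: f_y(-3, y) = -3*y**2 + 8*y - 18; no integer root y with |y| ≤ 4.
  x = -2: f_y(-2, y) = -3*y**2 + 6*y - 8; no integer root y with |y| ≤ 4.
  x = -1: f_y(-1, y) = -3*y**2 + 4*y - 2; no integer root y with |y| ≤ 4.
  x = 0: f_y(0, y) = -3*y**2 + 2*y; vanishes at y ∈ {0}. (0, 0): f_x = 0, f = 0 — SINGULAR.
  x = 1: f_y(1, y) = -3*y**2 - 2; no integer root y with |y| ≤ 4.
  x = 2: f_y(2, y) = -3*y**2 - 2*y - 8; no integer root y with |y| ≤ 4.
  x = 3: f_y(3, y) = -3*y**2 - 4*y - 18; no integer root y with |y| ≤ 4.
  x = 4: f_y(4, y) = -3*y**2 - 6*y - 32; no integer root y with |y| ≤ 4.
Only singular point on the grid: (0, 0).
Classify: substitute x = 0 + u, y = 0 + v and expand: f = -3*u**3 - 2*u**2*v - u**2 - u*v**2 - v**3 + v**2.
No constant or linear terms (consistent with a singular point). Quadratic part: -u**2 + v**2. Cubic part: -3*u**3 - 2*u**2*v - u*v**2 - v**3.
The quadratic part v**2 - u**2 = (v − u)(v + u) splits into two distinct linear factors, so there are two distinct tangent lines y − 0 = ±(x − 0) — this is a node (ordinary double point).
Classification: node.


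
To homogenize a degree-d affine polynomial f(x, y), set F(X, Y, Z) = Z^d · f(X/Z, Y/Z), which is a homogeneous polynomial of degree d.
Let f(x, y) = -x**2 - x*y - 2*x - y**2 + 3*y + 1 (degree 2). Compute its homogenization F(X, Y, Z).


F(X, Y, Z) = -X**2 - X*Y - 2*X*Z - Y**2 + 3*Y*Z + Z**2

deg(f) = 2.
Substitute x = X/Z, y = Y/Z into f, then multiply by Z^2.
  monomial -1·x^2·y^0 ↦ -1·X^2·Y^0·Z^0.
  monomial -1·x^1·y^1 ↦ -1·X^1·Y^1·Z^0.
  monomial -2·x^1·y^0 ↦ -2·X^1·Y^0·Z^1.
  monomial -1·x^0·y^2 ↦ -1·X^0·Y^2·Z^0.
  monomial 3·x^0·y^1 ↦ 3·X^0·Y^1·Z^1.
  monomial 1·x^0·y^0 ↦ 1·X^0·Y^0·Z^2.
Collecting: F(X, Y, Z) = -X**2 - X*Y - 2*X*Z - Y**2 + 3*Y*Z + Z**2.


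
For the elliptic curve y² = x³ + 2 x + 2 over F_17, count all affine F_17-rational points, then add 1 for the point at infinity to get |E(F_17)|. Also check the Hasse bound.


Affine points = {(0, 6), (0, 11), (3, 1), (3, 16), (5, 1), (5, 16), (6, 3), (6, 14), (7, 6), (7, 11), (9, 1), (9, 16), (10, 6), (10, 11), (13, 7), (13, 10), (16, 4), (16, 13)}; affine count = 18; |E(F_17)| = 19.

Discriminant check: Δ ∝ 4a³ + 27b² = 4·2³ + 27·2² = 4·8 + 27·4 ≡ 4 (mod 17). Nonzero ⇒ E is nonsingular.
For each x ∈ F_17, compute rhs = x³ + 2·x + 2 mod 17, then count y ∈ F_17 with y² ≡ rhs.
  x = 0: rhs = 2, matching y values: 6, 11 (2 points).
  x = 1: rhs = 5, matching y values: none (0 points).
  x = 2: rhs = 14, matching y values: none (0 points).
  x = 3: rhs = 1, matching y values: 1, 16 (2 points).
  x = 4: rhs = 6, matching y values: none (0 points).
  x = 5: rhs = 1, matching y values: 1, 16 (2 points).
  x = 6: rhs = 9, matching y values: 3, 14 (2 points).
  x = 7: rhs = 2, matching y values: 6, 11 (2 points).
  x = 8: rhs = 3, matching y values: none (0 points).
  x = 9: rhs = 1, matching y values: 1, 16 (2 points).
  x = 10: rhs = 2, matching y values: 6, 11 (2 points).
  x = 11: rhs = 12, matching y values: none (0 points).
  x = 12: rhs = 3, matching y values: none (0 points).
  x = 13: rhs = 15, matching y values: 7, 10 (2 points).
  x = 14: rhs = 3, matching y values: none (0 points).
  x = 15: rhs = 7, matching y values: none (0 points).
  x = 16: rhs = 16, matching y values: 4, 13 (2 points).
Total affine count: 18.
Full point count |E(F_17)| = 18 + 1 = 19.
Hasse bound: |19 − (17+1)| = |1| = 1 ≤ 2√17 ≈ 8.2462 ✓.


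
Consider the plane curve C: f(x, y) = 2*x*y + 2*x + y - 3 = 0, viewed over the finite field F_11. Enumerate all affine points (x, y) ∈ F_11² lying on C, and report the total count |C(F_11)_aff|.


Affine F_11-points: {(0, 3), (1, 4), (2, 2), (3, 9), (4, 8), (6, 1), (7, 0), (8, 7), (9, 5), (10, 6)}; count = 10.

For each of the 121 pairs (x, y) ∈ F_11², evaluate f(x, y) mod 11. Record the zeros.
  x = 0: [0↦8, 1↦9, 2↦10, 3↦0, 4↦1, 5↦2, 6↦3, 7↦4, 8↦5, 9↦6, 10↦7]  zeros at y ∈ {3}
  x = 1: [0↦10, 1↦2, 2↦5, 3↦8, 4↦0, 5↦3, 6↦6, 7↦9, 8↦1, 9↦4, 10↦7]  zeros at y ∈ {4}
  x = 2: [0↦1, 1↦6, 2↦0, 3↦5, 4↦10, 5↦4, 6↦9, 7↦3, 8↦8, 9↦2, 10↦7]  zeros at y ∈ {2}
  x = 3: [0↦3, 1↦10, 2↦6, 3↦2, 4↦9, 5↦5, 6↦1, 7↦8, 8↦4, 9↦0, 10↦7]  zeros at y ∈ {9}
  x = 4: [0↦5, 1↦3, 2↦1, 3↦10, 4↦8, 5↦6, 6↦4, 7↦2, 8↦0, 9↦9, 10↦7]  zeros at y ∈ {8}
  x = 5: [0↦7, 1↦7, 2↦7, 3↦7, 4↦7, 5↦7, 6↦7, 7↦7, 8↦7, 9↦7, 10↦7]  zeros at y ∈ ∅
  x = 6: [0↦9, 1↦0, 2↦2, 3↦4, 4↦6, 5↦8, 6↦10, 7↦1, 8↦3, 9↦5, 10↦7]  zeros at y ∈ {1}
  x = 7: [0↦0, 1↦4, 2↦8, 3↦1, 4↦5, 5↦9, 6↦2, 7↦6, 8↦10, 9↦3, 10↦7]  zeros at y ∈ {0}
  x = 8: [0↦2, 1↦8, 2↦3, 3↦9, 4↦4, 5↦10, 6↦5, 7↦0, 8↦6, 9↦1, 10↦7]  zeros at y ∈ {7}
  x = 9: [0↦4, 1↦1, 2↦9, 3↦6, 4↦3, 5↦0, 6↦8, 7↦5, 8↦2, 9↦10, 10↦7]  zeros at y ∈ {5}
  x = 10: [0↦6, 1↦5, 2↦4, 3↦3, 4↦2, 5↦1, 6↦0, 7↦10, 8↦9, 9↦8, 10↦7]  zeros at y ∈ {6}
Collecting zeros: affine points = {(0, 3), (1, 4), (2, 2), (3, 9), (4, 8), (6, 1), (7, 0), (8, 7), (9, 5), (10, 6)}.
Total count |C(F_11)_aff| = 10.


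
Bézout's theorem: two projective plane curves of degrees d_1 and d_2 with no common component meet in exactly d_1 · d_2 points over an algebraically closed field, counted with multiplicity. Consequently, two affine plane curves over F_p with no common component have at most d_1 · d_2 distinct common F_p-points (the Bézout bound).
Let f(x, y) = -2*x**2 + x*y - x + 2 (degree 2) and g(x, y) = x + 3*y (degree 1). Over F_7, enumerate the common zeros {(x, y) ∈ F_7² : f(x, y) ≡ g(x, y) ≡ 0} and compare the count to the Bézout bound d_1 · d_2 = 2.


Common zeros: {(2, 4)}; count = 1; Bézout bound = 2.

deg(f) = 2, deg(g) = 1, so Bézout bound = 2.
Scan x ∈ F_7. For each x, list the y ∈ F_7 with f(x, y) ≡ 0 and those with g(x, y) ≡ 0 (mod 7); the common zeros in that column are the intersection.
  x = 0: f ≡ 0 at y ∈ ∅; g ≡ 0 at y ∈ {0}; common: ∅.
  x = 1: f ≡ 0 at y ∈ {1}; g ≡ 0 at y ∈ {2}; common: ∅.
  x = 2: f ≡ 0 at y ∈ {4}; g ≡ 0 at y ∈ {4}; common: {4}.
  x = 3: f ≡ 0 at y ∈ {4}; g ≡ 0 at y ∈ {6}; common: ∅.
  x = 4: f ≡ 0 at y ∈ {5}; g ≡ 0 at y ∈ {1}; common: ∅.
  x = 5: f ≡ 0 at y ∈ {5}; g ≡ 0 at y ∈ {3}; common: ∅.
  x = 6: f ≡ 0 at y ∈ {1}; g ≡ 0 at y ∈ {5}; common: ∅.
Collecting: common zeros = {(2, 4)}, so the count is 1.
Comparison with the Bézout bound: 1 ≤ 2 = deg(f)·deg(g), as expected for curves with no common component (the affine F_7-count falls short of the bound because intersections may lie at infinity, over extension fields, or carry multiplicity).


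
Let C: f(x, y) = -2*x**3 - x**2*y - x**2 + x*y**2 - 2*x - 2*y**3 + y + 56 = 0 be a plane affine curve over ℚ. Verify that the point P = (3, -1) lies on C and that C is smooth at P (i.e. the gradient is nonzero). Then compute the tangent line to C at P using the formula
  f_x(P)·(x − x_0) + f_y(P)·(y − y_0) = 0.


Tangent line at P: -55*x - 20*y + 145 = 0.

Step 1: f(3, -1) = 0, so P lies on C.
Step 2: partial derivatives
  f_x(x, y) = -6*x**2 - 2*x*y - 2*x + y**2 - 2, f_y(x, y) = -x**2 + 2*x*y - 6*y**2 + 1.
  f_x(P) = -55, f_y(P) = -20 (gradient nonzero, so P is smooth).
Step 3: tangent line at P: -55·(x − 3) + -20·(y − -1) = 0.
Expanding: -55*x - 20*y + 145 = 0.


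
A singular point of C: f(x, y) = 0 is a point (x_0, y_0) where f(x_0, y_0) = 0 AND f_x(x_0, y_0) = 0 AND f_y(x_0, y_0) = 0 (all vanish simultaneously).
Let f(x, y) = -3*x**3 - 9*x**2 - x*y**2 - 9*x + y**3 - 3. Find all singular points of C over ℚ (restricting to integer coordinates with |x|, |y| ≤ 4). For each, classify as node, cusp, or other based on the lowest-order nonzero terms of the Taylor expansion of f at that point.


Singular points: {(-1, 0)}; classification: cusp.

Compute partial derivatives:
  f_x = -9*x**2 - 18*x - y**2 - 9.
  f_y = -2*x*y + 3*y**2.
Scan x_0 ∈ {−4, ..., 4}. For each x_0, f_y(x_0, y) is a polynomial in y; find its integer roots y ∈ {−4, ..., 4}, then test f_x and f at those candidates.
  x = -4: f_y(-4, y) = 3*y**2 + 8*y; vanishes at y ∈ {0}. (-4, 0): f_x = -81 ≠ 0.
  x = -3: f_y(-3, y) = 3*y**2 + 6*y; vanishes at y ∈ {-2, 0}. (-3, -2): f_x = -40 ≠ 0; (-3, 0): f_x = -36 ≠ 0.
  x = -2: f_y(-2, y) = 3*y**2 + 4*y; vanishes at y ∈ {0}. (-2, 0): f_x = -9 ≠ 0.
  x = -1: f_y(-1, y) = 3*y**2 + 2*y; vanishes at y ∈ {0}. (-1, 0): f_x = 0, f = 0 — SINGULAR.
  x = 0: f_y(0, y) = 3*y**2; vanishes at y ∈ {0}. (0, 0): f_x = -9 ≠ 0.
  x = 1: f_y(1, y) = 3*y**2 - 2*y; vanishes at y ∈ {0}. (1, 0): f_x = -36 ≠ 0.
  x = 2: f_y(2, y) = 3*y**2 - 4*y; vanishes at y ∈ {0}. (2, 0): f_x = -81 ≠ 0.
  x = 3: f_y(3, y) = 3*y**2 - 6*y; vanishes at y ∈ {0, 2}. (3, 0): f_x = -144 ≠ 0; (3, 2): f_x = -148 ≠ 0.
  x = 4: f_y(4, y) = 3*y**2 - 8*y; vanishes at y ∈ {0}. (4, 0): f_x = -225 ≠ 0.
Only singular point on the grid: (-1, 0).
Classify: substitute x = -1 + u, y = 0 + v and expand: f = -3*u**3 - u*v**2 + v**3 + v**2.
No constant or linear terms (consistent with a singular point). Quadratic part: v**2. Cubic part: -3*u**3 - u*v**2 + v**3.
The quadratic part v**2 is a perfect square, so there is a single (double) tangent line v = 0, i.e. y = 0. Restricting the cubic part to that line (v = 0) leaves -3*u**3 ≠ 0, so f is not divisible by v and the branch is v² ≈ 3*u**3 to lowest order — this is a cusp.
Classification: cusp.
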